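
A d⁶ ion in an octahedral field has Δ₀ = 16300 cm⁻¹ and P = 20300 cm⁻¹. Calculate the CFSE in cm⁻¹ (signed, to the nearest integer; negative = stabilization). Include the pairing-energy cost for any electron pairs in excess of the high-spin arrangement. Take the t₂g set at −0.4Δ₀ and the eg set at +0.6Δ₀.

-6520

Here Δ₀ < P (16300 < 20300), so the high-spin state is favoured.
Filling d⁶ accordingly: t₂g⁴ eg².
Orbital CFSE = -0.4Δ₀ = -0.4 × 16300 = -6520 cm⁻¹.
High-spin has no excess pairs, so no pairing correction applies.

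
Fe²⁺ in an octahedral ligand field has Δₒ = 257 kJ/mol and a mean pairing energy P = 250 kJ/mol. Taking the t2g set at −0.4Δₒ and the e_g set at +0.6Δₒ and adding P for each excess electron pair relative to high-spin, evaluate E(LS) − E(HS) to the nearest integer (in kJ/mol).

-14

Group 8 minus oxidation state +2 gives a d⁶ configuration for Fe²⁺.
High-spin d⁶ fills as t2g^4 e_g^2 with CFSE 4(−0.4) + 2(+0.6) = -0.4Δₒ = -103 kJ/mol.
Low-spin: t2g^6 e_g^0, orbital CFSE = -2.4Δₒ = -617 kJ/mol; plus 2 excess pairs × P = +500 kJ/mol; total -117 kJ/mol.
The difference is -117 − (-103) = -14 kJ/mol, so low-spin lies lower.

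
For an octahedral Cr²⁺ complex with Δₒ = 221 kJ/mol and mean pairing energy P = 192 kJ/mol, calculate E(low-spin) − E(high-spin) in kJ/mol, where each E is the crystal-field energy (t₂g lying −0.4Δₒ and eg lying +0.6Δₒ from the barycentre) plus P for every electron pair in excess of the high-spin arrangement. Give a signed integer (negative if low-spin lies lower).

Group 6 minus oxidation state +2 gives a d⁴ configuration for Cr²⁺.
In the high-spin limit (t₂g³ eg¹) the orbital term is -0.6Δₒ = -133 kJ/mol, with no excess pairing.
For low-spin the configuration is t₂g⁴ eg⁰: orbital energy -1.6 × 221 = -354 kJ/mol, and 1 additional pair relative to high-spin adds 192 kJ/mol, giving -162 kJ/mol.
E(LS) − E(HS) = -162 − (-133) = -29 kJ/mol.

-29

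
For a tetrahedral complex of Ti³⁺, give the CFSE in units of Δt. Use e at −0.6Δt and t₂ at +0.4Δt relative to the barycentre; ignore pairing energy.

Ti³⁺: group 4, so d-count = 4 − 3 = 1.
Tetrahedral splitting is small, so the complex is high-spin.
Configuration: e¹ t₂⁰.
CFSE = 1(-0.6Δt) + 0(0.4Δt) = -0.6Δt + 0.0Δt = -0.6Δt.

-0.6 Δt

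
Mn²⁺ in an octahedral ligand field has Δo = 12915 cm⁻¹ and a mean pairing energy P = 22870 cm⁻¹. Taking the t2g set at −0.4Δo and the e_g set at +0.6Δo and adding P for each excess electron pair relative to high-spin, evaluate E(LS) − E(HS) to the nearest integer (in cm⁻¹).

19910

Group 7 minus oxidation state +2 gives a d⁵ configuration for Mn²⁺.
In the high-spin limit (t2g^3 e_g^2) the orbital term is 0.0Δo = 0 cm⁻¹, with no excess pairing.
For low-spin the configuration is t2g^5 e_g^0: orbital energy -2.0 × 12915 = -25830 cm⁻¹, and 2 additional pairs relative to high-spin add 45740 cm⁻¹, giving 19910 cm⁻¹.
The difference is 19910 − (0) = 19910 cm⁻¹, so high-spin lies lower.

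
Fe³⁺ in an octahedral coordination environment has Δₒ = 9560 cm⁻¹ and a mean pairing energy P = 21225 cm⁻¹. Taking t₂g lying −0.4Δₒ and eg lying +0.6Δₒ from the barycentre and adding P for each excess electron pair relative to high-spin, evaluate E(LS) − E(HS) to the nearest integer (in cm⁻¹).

Fe³⁺: group 8, so d-count = 8 − 3 = 5.
High-spin: t₂g³ eg², CFSE = 0.0Δₒ = 0 cm⁻¹.
Low-spin: t₂g⁵ eg⁰, orbital CFSE = -2.0Δₒ = -19120 cm⁻¹; plus 2 excess pairs × P = +42450 cm⁻¹; total 23330 cm⁻¹.
Thus E(LS) − E(HS) = 23330 cm⁻¹.

23330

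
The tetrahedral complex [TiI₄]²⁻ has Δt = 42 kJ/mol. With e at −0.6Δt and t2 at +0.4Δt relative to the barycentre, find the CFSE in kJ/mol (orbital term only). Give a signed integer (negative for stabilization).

Each I⁻ contributes -1; 4 × (-1) = -4. With overall charge -2, Ti is in the +2 oxidation state.
Ti sits in group 4; removing 2 electrons leaves Ti²⁺ with 4 − 2 = 2 d electrons.
With tetrahedral geometry the complex is necessarily high-spin.
The d² electrons fill as e^2 t2^0.
CFSE(orbital) = 2×(-0.6Δt) + 0×(0.4Δt) = -1.2Δt; with Δt = 42 kJ/mol that is -50 kJ/mol.

-50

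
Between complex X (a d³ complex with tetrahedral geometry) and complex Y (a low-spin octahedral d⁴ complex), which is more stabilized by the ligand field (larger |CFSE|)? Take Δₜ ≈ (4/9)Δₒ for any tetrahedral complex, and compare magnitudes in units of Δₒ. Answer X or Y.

Y

X: Tetrahedral splitting is small, so the complex is high-spin; e² t₂¹, CFSE = -0.8Δₜ ≈ -0.36Δₒ.
Y: t2g^4 e_g^0, CFSE = -1.6Δₒ.
So Y has the larger |CFSE|.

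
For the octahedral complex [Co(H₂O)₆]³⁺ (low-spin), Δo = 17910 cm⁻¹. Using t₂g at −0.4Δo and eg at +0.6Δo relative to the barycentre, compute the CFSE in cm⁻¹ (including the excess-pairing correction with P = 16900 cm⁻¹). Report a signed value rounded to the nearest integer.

H₂O is neutral, so the +3 overall charge sits on Co: oxidation state +3.
Group 9 minus oxidation state +3 gives a d⁶ configuration for Co³⁺.
The d⁶ electrons fill as t₂g⁶ eg⁰.
The orbital stabilization is -2.4Δo = -2.4 × 17910 = -42984 cm⁻¹.
High-spin d⁶ would be t₂g⁴ eg² with 1 pair; low-spin has 3, so 2 excess pairs cost +2P = +33800 cm⁻¹.
Combining: -42984 + 33800 = -9184 cm⁻¹.

-9184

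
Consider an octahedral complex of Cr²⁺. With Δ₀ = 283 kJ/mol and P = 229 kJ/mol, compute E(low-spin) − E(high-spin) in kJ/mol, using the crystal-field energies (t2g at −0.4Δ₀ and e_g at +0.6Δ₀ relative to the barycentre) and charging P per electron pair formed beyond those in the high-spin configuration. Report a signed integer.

-54

Cr is in group 6, so Cr²⁺ is d⁴ (6 − 2 = 4).
In the high-spin limit (t2g^3 e_g^1) the orbital term is -0.6Δ₀ = -170 kJ/mol, with no excess pairing.
For low-spin the configuration is t2g^4 e_g^0: orbital energy -1.6 × 283 = -453 kJ/mol, and 1 additional pair relative to high-spin adds 229 kJ/mol, giving -224 kJ/mol.
Thus E(LS) − E(HS) = -54 kJ/mol.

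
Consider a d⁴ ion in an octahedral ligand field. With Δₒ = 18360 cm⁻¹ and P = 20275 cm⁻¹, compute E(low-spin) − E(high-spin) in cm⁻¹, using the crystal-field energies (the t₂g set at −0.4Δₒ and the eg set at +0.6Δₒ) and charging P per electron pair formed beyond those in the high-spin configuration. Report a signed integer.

In the high-spin limit (t₂g³ eg¹) the orbital term is -0.6Δₒ = -11016 cm⁻¹, with no excess pairing.
Low-spin: t₂g⁴ eg⁰, orbital CFSE = -1.6Δₒ = -29376 cm⁻¹; plus 1 excess pair × P = +20275 cm⁻¹; total -9101 cm⁻¹.
E(LS) − E(HS) = -9101 − (-11016) = 1915 cm⁻¹.

1915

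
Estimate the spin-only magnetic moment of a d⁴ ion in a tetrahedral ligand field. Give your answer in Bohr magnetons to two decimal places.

4.90 Bohr magnetons

With tetrahedral geometry the complex is necessarily high-spin.
Configuration: e^2 t2^2 → 4 unpaired electrons.
μ(spin-only) = √[4(4+2)] = √24 ≈ 4.90 Bohr magnetons.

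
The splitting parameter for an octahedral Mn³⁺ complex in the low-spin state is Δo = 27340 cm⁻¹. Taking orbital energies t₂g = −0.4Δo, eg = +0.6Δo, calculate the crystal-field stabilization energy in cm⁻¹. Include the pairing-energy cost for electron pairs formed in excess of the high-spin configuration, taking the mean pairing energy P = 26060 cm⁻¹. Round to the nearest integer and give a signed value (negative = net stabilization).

Group 7 minus oxidation state +3 gives a d⁴ configuration for Mn³⁺.
Electron filling gives t₂g⁴ eg⁰.
The orbital stabilization is -1.6Δo = -1.6 × 27340 = -43744 cm⁻¹.
Pairing penalty: 1 pair vs 0 in the high-spin reference → 1 extra × P = 26060 cm⁻¹.
Net CFSE = -43744 + 26060 = -17684 cm⁻¹.

-17684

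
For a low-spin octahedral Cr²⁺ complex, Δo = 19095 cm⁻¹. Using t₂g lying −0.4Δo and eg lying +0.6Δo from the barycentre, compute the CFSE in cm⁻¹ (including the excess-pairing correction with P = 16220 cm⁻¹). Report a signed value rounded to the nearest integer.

Group 6 minus oxidation state +2 gives a d⁴ configuration for Cr²⁺.
The d⁴ electrons fill as t₂g⁴ eg⁰.
Orbital CFSE = 4(-0.4) + 0(0.6) = -1.6Δo = -1.6 × 19095 = -30552 cm⁻¹.
High-spin d⁴ would be t₂g³ eg¹ with 0 pairs; low-spin has 1, so 1 excess pair costs +1P = +16220 cm⁻¹.
Net CFSE = -30552 + 16220 = -14332 cm⁻¹.

-14332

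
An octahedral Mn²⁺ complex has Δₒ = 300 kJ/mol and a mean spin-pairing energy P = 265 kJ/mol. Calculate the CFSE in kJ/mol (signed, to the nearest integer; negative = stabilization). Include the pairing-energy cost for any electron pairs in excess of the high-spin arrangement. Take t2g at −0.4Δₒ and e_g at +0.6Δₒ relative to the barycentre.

-70

Mn sits in group 7; removing 2 electrons leaves Mn²⁺ with 7 − 2 = 5 d electrons.
With Δₒ > P the complex is low-spin.
Filling d⁵ accordingly: t2g^5 e_g^0.
Orbital CFSE = -2.0Δₒ = -2.0 × 300 = -600 kJ/mol.
Excess pairs vs high-spin: 2 − 0 = 2; pairing cost = +530 kJ/mol.
Net CFSE = -600 + 530 = -70 kJ/mol.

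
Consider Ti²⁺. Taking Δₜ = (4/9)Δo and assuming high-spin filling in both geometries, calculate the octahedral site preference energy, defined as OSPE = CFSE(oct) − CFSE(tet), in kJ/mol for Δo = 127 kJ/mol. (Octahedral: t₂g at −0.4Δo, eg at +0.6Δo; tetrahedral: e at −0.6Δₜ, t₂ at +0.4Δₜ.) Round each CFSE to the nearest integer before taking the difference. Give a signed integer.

Group 4 minus oxidation state +2 gives a d² configuration for Ti²⁺.
Octahedral high-spin t₂g² eg⁰: CFSE = -0.8 × 127 = -102 kJ/mol.
Tetrahedral: e² t₂⁰, CFSE = 2(−0.6) + 0(+0.4) = -1.2Δₜ = -1.2 × (4/9) × 127 = -68 kJ/mol.
OSPE = -102 − (-68) = -34 kJ/mol.

-34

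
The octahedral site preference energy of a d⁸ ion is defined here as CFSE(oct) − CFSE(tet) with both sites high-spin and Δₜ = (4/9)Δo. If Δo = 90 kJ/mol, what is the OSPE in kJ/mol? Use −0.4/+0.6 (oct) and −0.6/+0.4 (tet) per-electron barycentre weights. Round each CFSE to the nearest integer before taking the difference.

-76

Octahedral high-spin t₂g⁶ eg²: CFSE = -1.2 × 90 = -108 kJ/mol.
Tetrahedral e⁴ t₂⁴ gives -0.8Δₜ = -0.8 × (4/9) × 90 = -32 kJ/mol.
OSPE = -108 − (-32) = -76 kJ/mol.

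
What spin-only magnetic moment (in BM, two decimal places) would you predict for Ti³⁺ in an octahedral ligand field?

Ti³⁺: group 4, so d-count = 4 − 3 = 1.
Configuration: t₂g¹ eg⁰ → 1 unpaired electron.
μ(spin-only) = √[1(1+2)] = √3 ≈ 1.73 BM.

1.73 BM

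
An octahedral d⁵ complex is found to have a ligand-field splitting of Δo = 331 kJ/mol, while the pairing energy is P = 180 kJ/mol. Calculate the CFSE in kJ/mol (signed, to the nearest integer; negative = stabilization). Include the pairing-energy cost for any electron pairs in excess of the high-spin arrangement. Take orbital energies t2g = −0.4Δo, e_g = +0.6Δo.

-302

With Δo > P the complex is low-spin.
Configuration: t2g^5 e_g^0.
Orbital CFSE = -2.0Δo = -2.0 × 331 = -662 kJ/mol.
Excess pairs vs high-spin: 2 − 0 = 2; pairing cost = +360 kJ/mol.
Net CFSE = -662 + 360 = -302 kJ/mol.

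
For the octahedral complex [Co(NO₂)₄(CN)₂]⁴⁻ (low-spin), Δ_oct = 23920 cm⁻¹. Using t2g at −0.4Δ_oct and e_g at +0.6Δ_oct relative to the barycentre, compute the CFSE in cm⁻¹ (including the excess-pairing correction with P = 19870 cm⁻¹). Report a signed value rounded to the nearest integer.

Ligand charges: 4×(-1) from NO₂⁻ and 2×(-1) from CN⁻ sum to -6; with overall charge -4, Co is +2.
Co is in group 9, so Co²⁺ is d⁷ (9 − 2 = 7).
Configuration: t2g^6 e_g^1.
CFSE(orbital) = 6×(-0.4Δ_oct) + 1×(0.6Δ_oct) = -1.8Δ_oct; with Δ_oct = 23920 cm⁻¹ that is -43056 cm⁻¹.
High-spin d⁷ would be t2g^5 e_g^2 with 2 pairs; low-spin has 3, so 1 excess pair costs +1P = +19870 cm⁻¹.
Net CFSE = -43056 + 19870 = -23186 cm⁻¹.

-23186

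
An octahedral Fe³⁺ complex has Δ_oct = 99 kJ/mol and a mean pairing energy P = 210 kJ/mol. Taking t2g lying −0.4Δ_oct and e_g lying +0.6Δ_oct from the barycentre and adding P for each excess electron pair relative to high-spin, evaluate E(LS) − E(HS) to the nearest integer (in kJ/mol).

Fe sits in group 8; removing 3 electrons leaves Fe³⁺ with 8 − 3 = 5 d electrons.
High-spin d⁵ fills as t2g^3 e_g^2 with CFSE 3(−0.4) + 2(+0.6) = 0.0Δ_oct = 0 kJ/mol.
Low-spin: t2g^5 e_g^0, orbital CFSE = -2.0Δ_oct = -198 kJ/mol; plus 2 excess pairs × P = +420 kJ/mol; total 222 kJ/mol.
The difference is 222 − (0) = 222 kJ/mol, so high-spin lies lower.

222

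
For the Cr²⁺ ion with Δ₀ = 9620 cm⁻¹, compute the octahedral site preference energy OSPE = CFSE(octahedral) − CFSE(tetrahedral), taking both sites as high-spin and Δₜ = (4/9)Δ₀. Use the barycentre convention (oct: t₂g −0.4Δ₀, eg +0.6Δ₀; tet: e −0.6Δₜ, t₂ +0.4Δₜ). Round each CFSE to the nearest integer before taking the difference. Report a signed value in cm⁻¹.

-4062

Group 6 minus oxidation state +2 gives a d⁴ configuration for Cr²⁺.
Octahedral (high-spin): t2g^3 e_g^1, CFSE = 3(−0.4) + 1(+0.6) = -0.6Δ₀ = -0.6 × 9620 = -5772 cm⁻¹.
Tetrahedral e^2 t2^2 gives -0.4Δₜ = -0.4 × (4/9) × 9620 = -1710 cm⁻¹.
Subtracting, OSPE = -5772 − (-1710) = -4062 cm⁻¹.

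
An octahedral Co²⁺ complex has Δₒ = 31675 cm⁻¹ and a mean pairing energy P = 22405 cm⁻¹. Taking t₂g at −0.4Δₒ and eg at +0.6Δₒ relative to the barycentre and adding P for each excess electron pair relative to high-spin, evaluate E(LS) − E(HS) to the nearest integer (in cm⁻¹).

-9270

Group 9 minus oxidation state +2 gives a d⁷ configuration for Co²⁺.
High-spin d⁷ fills as t₂g⁵ eg² with CFSE 5(−0.4) + 2(+0.6) = -0.8Δₒ = -25340 cm⁻¹.
Low-spin t₂g⁶ eg¹ gives -1.8Δₒ = -57015 cm⁻¹, but forming 1 extra pair costs 1P = 22405 cm⁻¹, so E(LS) = -57015 + 22405 = -34610 cm⁻¹.
E(LS) − E(HS) = -34610 − (-25340) = -9270 cm⁻¹.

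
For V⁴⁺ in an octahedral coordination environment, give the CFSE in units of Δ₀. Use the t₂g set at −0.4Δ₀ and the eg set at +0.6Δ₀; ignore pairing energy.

-0.4 Δ₀

V is in group 5, so V⁴⁺ is d¹ (5 − 4 = 1).
Configuration: t₂g¹ eg⁰.
CFSE = 1(-0.4Δ₀) + 0(0.6Δ₀) = -0.4Δ₀ + 0.0Δ₀ = -0.4Δ₀.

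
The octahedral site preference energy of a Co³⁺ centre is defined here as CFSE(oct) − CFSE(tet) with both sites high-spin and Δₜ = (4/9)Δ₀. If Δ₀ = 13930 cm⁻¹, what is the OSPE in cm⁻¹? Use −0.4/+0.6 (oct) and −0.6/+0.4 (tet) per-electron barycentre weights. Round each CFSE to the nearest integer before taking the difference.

Co³⁺: group 9, so d-count = 9 − 3 = 6.
Octahedral (high-spin): t₂g⁴ eg², CFSE = 4(−0.4) + 2(+0.6) = -0.4Δ₀ = -0.4 × 13930 = -5572 cm⁻¹.
Tetrahedral: e³ t₂³, CFSE = 3(−0.6) + 3(+0.4) = -0.6Δₜ = -0.6 × (4/9) × 13930 = -3715 cm⁻¹.
OSPE = CFSE(oct) − CFSE(tet) = -5572 − (-3715) = -1857 cm⁻¹.

-1857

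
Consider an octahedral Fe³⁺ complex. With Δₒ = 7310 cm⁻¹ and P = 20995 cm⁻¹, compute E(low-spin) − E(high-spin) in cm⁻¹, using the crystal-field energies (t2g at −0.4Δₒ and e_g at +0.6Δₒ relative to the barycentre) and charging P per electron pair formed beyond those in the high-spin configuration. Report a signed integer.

Group 8 minus oxidation state +3 gives a d⁵ configuration for Fe³⁺.
High-spin: t2g^3 e_g^2, CFSE = 0.0Δₒ = 0 cm⁻¹.
Low-spin: t2g^5 e_g^0, orbital CFSE = -2.0Δₒ = -14620 cm⁻¹; plus 2 excess pairs × P = +41990 cm⁻¹; total 27370 cm⁻¹.
E(LS) − E(HS) = 27370 − (0) = 27370 cm⁻¹.

27370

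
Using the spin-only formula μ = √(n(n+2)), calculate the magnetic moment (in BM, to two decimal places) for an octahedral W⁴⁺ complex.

Group 6 minus oxidation state +4 gives a d² configuration for W⁴⁺.
Configuration: t₂g² eg⁰ → 2 unpaired electrons.
μ(spin-only) = √[2(2+2)] = √8 ≈ 2.83 BM.

2.83 BM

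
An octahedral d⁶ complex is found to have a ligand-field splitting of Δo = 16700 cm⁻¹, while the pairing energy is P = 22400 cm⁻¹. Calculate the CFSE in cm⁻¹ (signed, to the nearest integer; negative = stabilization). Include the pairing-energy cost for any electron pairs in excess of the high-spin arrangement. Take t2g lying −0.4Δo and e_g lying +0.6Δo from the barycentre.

-6680

Here Δo < P (16700 < 22400), so the high-spin state is favoured.
That gives t2g^4 e_g^2.
Orbital CFSE = -0.4Δo = -0.4 × 16700 = -6680 cm⁻¹.
High-spin has no excess pairs, so no pairing correction applies.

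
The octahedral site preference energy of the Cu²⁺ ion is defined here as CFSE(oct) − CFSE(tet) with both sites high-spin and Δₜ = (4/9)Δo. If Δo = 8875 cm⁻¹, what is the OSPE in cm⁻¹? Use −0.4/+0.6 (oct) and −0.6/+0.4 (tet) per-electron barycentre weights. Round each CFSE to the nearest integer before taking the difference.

-3747

Cu is in group 11, so Cu²⁺ is d⁹ (11 − 2 = 9).
Octahedral (high-spin): t2g^6 e_g^3, CFSE = 6(−0.4) + 3(+0.6) = -0.6Δo = -0.6 × 8875 = -5325 cm⁻¹.
In a tetrahedral site the filling is e^4 t2^5: CFSE(tet) = -0.4Δₜ = -0.4 × (4/9)(8875) = -1578 cm⁻¹.
OSPE = CFSE(oct) − CFSE(tet) = -5325 − (-1578) = -3747 cm⁻¹.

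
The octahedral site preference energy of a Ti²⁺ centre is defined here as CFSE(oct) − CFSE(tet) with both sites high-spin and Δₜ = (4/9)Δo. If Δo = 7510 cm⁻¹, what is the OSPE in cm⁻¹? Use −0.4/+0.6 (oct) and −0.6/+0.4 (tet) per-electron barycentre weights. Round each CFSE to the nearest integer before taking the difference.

Ti²⁺: group 4, so d-count = 4 − 2 = 2.
In an octahedral site d² (HS) is t2g^2 e_g^0, giving CFSE(oct) = -0.8Δo = -6008 cm⁻¹.
In a tetrahedral site the filling is e^2 t2^0: CFSE(tet) = -1.2Δₜ = -1.2 × (4/9)(7510) = -4005 cm⁻¹.
Subtracting, OSPE = -6008 − (-4005) = -2003 cm⁻¹.

-2003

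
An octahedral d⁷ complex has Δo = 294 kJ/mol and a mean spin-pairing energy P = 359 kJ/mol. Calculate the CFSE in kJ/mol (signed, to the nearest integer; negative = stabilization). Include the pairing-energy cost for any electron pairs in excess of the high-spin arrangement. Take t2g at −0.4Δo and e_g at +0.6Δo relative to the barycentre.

-235

Here Δo < P (294 < 359), so the high-spin state is favoured.
Filling d⁷ accordingly: t2g^5 e_g^2.
Orbital CFSE = -0.8Δo = -0.8 × 294 = -235 kJ/mol.
High-spin has no excess pairs, so no pairing correction applies.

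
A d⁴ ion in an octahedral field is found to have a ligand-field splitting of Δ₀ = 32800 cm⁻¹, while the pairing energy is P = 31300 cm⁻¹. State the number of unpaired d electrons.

2

With Δ₀ > P the complex is low-spin.
Filling d⁴ accordingly: t₂g⁴ eg⁰.
Unpaired electrons: 2.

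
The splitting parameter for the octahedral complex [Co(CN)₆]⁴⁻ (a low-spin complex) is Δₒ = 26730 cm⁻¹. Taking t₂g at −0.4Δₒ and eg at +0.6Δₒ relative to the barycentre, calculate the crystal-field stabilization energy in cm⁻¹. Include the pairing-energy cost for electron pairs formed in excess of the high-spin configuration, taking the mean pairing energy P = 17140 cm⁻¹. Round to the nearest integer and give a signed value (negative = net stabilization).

-30974

Each CN⁻ contributes -1; 6 × (-1) = -6. With overall charge -4, Co is in the +2 oxidation state.
Co²⁺: group 9, so d-count = 9 − 2 = 7.
Electron filling gives t₂g⁶ eg¹.
Orbital CFSE = 6(-0.4) + 1(0.6) = -1.8Δₒ = -1.8 × 26730 = -48114 cm⁻¹.
Pairing penalty: 3 pairs vs 2 in the high-spin reference → 1 extra × P = 17140 cm⁻¹.
Combining: -48114 + 17140 = -30974 cm⁻¹.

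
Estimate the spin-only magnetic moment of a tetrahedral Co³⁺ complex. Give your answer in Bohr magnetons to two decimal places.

Co is in group 9, so Co³⁺ is d⁶ (9 − 3 = 6).
Tetrahedral fields are weak (Δₜ ≈ 4/9 Δₒ), so electrons fill high-spin.
Configuration: e^3 t2^3 → 4 unpaired electrons.
μ(spin-only) = √[4(4+2)] = √24 ≈ 4.90 Bohr magnetons.

4.90 Bohr magnetons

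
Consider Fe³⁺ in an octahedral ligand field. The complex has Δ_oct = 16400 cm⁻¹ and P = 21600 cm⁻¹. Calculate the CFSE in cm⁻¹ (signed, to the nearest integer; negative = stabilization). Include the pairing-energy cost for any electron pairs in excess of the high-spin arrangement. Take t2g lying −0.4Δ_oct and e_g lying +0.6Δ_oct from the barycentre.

Fe sits in group 8; removing 3 electrons leaves Fe³⁺ with 8 − 3 = 5 d electrons.
Here Δ_oct < P (16400 < 21600), so the high-spin state is favoured.
Filling d⁵ accordingly: t2g^3 e_g^2.
Orbital CFSE = 0.0Δ_oct = 0.0 × 16400 = 0 cm⁻¹.
High-spin has no excess pairs, so no pairing correction applies.

0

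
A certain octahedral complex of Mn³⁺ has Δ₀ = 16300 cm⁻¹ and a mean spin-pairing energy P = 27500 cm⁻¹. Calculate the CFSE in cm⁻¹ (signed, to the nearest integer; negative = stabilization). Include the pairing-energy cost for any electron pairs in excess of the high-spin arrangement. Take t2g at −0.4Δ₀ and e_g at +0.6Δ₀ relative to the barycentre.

-9780

Mn³⁺: group 7, so d-count = 7 − 3 = 4.
Here Δ₀ < P (16300 < 27500), so the high-spin state is favoured.
Configuration: t2g^3 e_g^1.
Orbital CFSE = -0.6Δ₀ = -0.6 × 16300 = -9780 cm⁻¹.
High-spin has no excess pairs, so no pairing correction applies.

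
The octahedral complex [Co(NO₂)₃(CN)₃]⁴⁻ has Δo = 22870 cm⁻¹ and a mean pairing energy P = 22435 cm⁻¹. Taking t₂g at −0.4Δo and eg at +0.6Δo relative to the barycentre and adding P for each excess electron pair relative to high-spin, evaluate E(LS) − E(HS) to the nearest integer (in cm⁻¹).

-435

Ligand charges: 3×(-1) from NO₂⁻ and 3×(-1) from CN⁻ sum to -6; with overall charge -4, Co is +2.
Co²⁺: group 9, so d-count = 9 − 2 = 7.
High-spin d⁷ fills as t₂g⁵ eg² with CFSE 5(−0.4) + 2(+0.6) = -0.8Δo = -18296 cm⁻¹.
Low-spin: t₂g⁶ eg¹, orbital CFSE = -1.8Δo = -41166 cm⁻¹; plus 1 excess pair × P = +22435 cm⁻¹; total -18731 cm⁻¹.
The difference is -18731 − (-18296) = -435 cm⁻¹, so low-spin lies lower.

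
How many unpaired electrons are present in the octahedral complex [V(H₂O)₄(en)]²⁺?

Ligand charges: 4×(+0) from H₂O and 1×(+0) from en sum to +0; with overall charge +2, V is +2.
V is in group 5, so V²⁺ is d³ (5 − 2 = 3).
Configuration: t₂g³ eg⁰, giving 3 unpaired electrons.

3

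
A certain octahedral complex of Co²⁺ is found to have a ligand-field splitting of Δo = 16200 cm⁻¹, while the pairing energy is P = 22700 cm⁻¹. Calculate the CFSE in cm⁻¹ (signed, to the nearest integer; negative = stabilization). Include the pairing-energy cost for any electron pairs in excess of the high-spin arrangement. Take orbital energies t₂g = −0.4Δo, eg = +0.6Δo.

-12960

Co sits in group 9; removing 2 electrons leaves Co²⁺ with 9 − 2 = 7 d electrons.
With Δo < P the complex is high-spin.
That gives t₂g⁵ eg².
Orbital CFSE = -0.8Δo = -0.8 × 16200 = -12960 cm⁻¹.
High-spin has no excess pairs, so no pairing correction applies.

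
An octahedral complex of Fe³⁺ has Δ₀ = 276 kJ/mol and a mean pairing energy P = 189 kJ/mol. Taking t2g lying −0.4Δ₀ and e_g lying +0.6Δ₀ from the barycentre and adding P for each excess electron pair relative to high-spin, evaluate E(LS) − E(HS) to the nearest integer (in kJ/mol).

Fe sits in group 8; removing 3 electrons leaves Fe³⁺ with 8 − 3 = 5 d electrons.
High-spin: t2g^3 e_g^2, CFSE = 0.0Δ₀ = 0 kJ/mol.
Low-spin: t2g^5 e_g^0, orbital CFSE = -2.0Δ₀ = -552 kJ/mol; plus 2 excess pairs × P = +378 kJ/mol; total -174 kJ/mol.
E(LS) − E(HS) = -174 − (0) = -174 kJ/mol.

-174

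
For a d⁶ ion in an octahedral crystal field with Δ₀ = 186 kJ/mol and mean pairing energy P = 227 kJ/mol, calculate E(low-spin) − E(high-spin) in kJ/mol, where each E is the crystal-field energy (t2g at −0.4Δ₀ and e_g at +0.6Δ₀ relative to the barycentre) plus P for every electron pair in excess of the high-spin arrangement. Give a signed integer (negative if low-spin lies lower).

High-spin: t2g^4 e_g^2, CFSE = -0.4Δ₀ = -74 kJ/mol.
Low-spin t2g^6 e_g^0 gives -2.4Δ₀ = -446 kJ/mol, but forming 2 extra pairs costs 2P = 454 kJ/mol, so E(LS) = -446 + 454 = 8 kJ/mol.
The difference is 8 − (-74) = 82 kJ/mol, so high-spin lies lower.

82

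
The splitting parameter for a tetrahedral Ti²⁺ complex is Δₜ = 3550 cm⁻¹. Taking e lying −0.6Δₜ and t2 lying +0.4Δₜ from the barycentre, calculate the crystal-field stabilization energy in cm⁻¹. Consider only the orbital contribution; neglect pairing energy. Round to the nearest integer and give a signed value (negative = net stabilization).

-4260

Group 4 minus oxidation state +2 gives a d² configuration for Ti²⁺.
With tetrahedral geometry the complex is necessarily high-spin.
Configuration: e^2 t2^0.
Orbital CFSE = 2(-0.6) + 0(0.4) = -1.2Δₜ = -1.2 × 3550 = -4260 cm⁻¹.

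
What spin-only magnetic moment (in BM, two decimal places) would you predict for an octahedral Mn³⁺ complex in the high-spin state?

Mn is in group 7, so Mn³⁺ is d⁴ (7 − 3 = 4).
Configuration: t₂g³ eg¹ → 4 unpaired electrons.
μ(spin-only) = √[4(4+2)] = √24 ≈ 4.90 BM.

4.90 BM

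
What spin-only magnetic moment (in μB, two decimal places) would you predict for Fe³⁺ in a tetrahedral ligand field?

Fe sits in group 8; removing 3 electrons leaves Fe³⁺ with 8 − 3 = 5 d electrons.
Tetrahedral fields are weak (Δₜ ≈ 4/9 Δₒ), so electrons fill high-spin.
Configuration: e² t₂³ → 5 unpaired electrons.
μ(spin-only) = √[5(5+2)] = √35 ≈ 5.92 μB.

5.92 μB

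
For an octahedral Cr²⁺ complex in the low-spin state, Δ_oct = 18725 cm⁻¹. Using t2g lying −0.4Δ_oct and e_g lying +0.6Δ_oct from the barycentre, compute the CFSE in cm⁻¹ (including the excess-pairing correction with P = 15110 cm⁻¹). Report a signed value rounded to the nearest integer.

-14850

Group 6 minus oxidation state +2 gives a d⁴ configuration for Cr²⁺.
Electron filling gives t2g^4 e_g^0.
The orbital stabilization is -1.6Δ_oct = -1.6 × 18725 = -29960 cm⁻¹.
Relative to high-spin t2g^3 e_g^1 (0 paired), the low-spin configuration has 1 additional pair, contributing +1 × 15110 = +15110 cm⁻¹.
Overall CFSE = -29960 + 15110 = -14850 cm⁻¹.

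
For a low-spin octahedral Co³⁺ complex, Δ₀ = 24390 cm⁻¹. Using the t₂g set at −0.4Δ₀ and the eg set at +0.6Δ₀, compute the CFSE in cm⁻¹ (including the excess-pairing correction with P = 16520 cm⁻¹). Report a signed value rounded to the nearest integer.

Co sits in group 9; removing 3 electrons leaves Co³⁺ with 9 − 3 = 6 d electrons.
Electron filling gives t₂g⁶ eg⁰.
The orbital stabilization is -2.4Δ₀ = -2.4 × 24390 = -58536 cm⁻¹.
High-spin d⁶ would be t₂g⁴ eg² with 1 pair; low-spin has 3, so 2 excess pairs cost +2P = +33040 cm⁻¹.
Combining: -58536 + 33040 = -25496 cm⁻¹.

-25496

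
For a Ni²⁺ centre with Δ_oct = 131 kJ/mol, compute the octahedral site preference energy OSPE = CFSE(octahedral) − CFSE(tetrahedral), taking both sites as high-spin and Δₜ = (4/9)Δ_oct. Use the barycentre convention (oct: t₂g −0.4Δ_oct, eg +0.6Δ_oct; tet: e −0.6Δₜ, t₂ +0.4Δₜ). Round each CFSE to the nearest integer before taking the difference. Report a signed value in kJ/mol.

Ni²⁺: group 10, so d-count = 10 − 2 = 8.
Octahedral (high-spin): t₂g⁶ eg², CFSE = 6(−0.4) + 2(+0.6) = -1.2Δ_oct = -1.2 × 131 = -157 kJ/mol.
Tetrahedral e⁴ t₂⁴ gives -0.8Δₜ = -0.8 × (4/9) × 131 = -47 kJ/mol.
Subtracting, OSPE = -157 − (-47) = -110 kJ/mol.

-110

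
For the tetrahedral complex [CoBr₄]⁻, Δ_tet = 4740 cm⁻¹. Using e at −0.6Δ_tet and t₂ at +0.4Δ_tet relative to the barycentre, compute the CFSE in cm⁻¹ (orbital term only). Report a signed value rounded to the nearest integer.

Each Br⁻ contributes -1; 4 × (-1) = -4. With overall charge -1, Co is in the +3 oxidation state.
Co³⁺: group 9, so d-count = 9 − 3 = 6.
Tetrahedral fields are weak (Δₜ ≈ 4/9 Δₒ), so electrons fill high-spin.
Configuration: e³ t₂³.
The orbital stabilization is -0.6Δ_tet = -0.6 × 4740 = -2844 cm⁻¹.

-2844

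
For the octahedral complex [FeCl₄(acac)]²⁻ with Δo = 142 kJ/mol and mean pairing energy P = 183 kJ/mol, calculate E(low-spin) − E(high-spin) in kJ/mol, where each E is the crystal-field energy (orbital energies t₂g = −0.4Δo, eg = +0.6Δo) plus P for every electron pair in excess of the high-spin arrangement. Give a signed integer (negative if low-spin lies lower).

Ligand charges: 4×(-1) from Cl⁻ and 1×(-1) from acac⁻ sum to -5; with overall charge -2, Fe is +3.
Fe sits in group 8; removing 3 electrons leaves Fe³⁺ with 8 − 3 = 5 d electrons.
In the high-spin limit (t₂g³ eg²) the orbital term is 0.0Δo = 0 kJ/mol, with no excess pairing.
For low-spin the configuration is t₂g⁵ eg⁰: orbital energy -2.0 × 142 = -284 kJ/mol, and 2 additional pairs relative to high-spin add 366 kJ/mol, giving 82 kJ/mol.
E(LS) − E(HS) = 82 − (0) = 82 kJ/mol.

82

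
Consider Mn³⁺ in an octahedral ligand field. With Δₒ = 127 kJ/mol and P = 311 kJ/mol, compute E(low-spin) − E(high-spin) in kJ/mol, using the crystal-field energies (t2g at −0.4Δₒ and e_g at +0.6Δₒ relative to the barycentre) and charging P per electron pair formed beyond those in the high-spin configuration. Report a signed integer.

Mn is in group 7, so Mn³⁺ is d⁴ (7 − 3 = 4).
In the high-spin limit (t2g^3 e_g^1) the orbital term is -0.6Δₒ = -76 kJ/mol, with no excess pairing.
Low-spin: t2g^4 e_g^0, orbital CFSE = -1.6Δₒ = -203 kJ/mol; plus 1 excess pair × P = +311 kJ/mol; total 108 kJ/mol.
Thus E(LS) − E(HS) = 184 kJ/mol.

184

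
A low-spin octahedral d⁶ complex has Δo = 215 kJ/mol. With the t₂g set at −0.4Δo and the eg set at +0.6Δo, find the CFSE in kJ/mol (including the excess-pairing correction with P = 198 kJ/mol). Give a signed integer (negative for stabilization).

The d⁶ electrons fill as t₂g⁶ eg⁰.
Orbital CFSE = 6(-0.4) + 0(0.6) = -2.4Δo = -2.4 × 215 = -516 kJ/mol.
High-spin d⁶ would be t₂g⁴ eg² with 1 pair; low-spin has 3, so 2 excess pairs cost +2P = +396 kJ/mol.
Net CFSE = -516 + 396 = -120 kJ/mol.

-120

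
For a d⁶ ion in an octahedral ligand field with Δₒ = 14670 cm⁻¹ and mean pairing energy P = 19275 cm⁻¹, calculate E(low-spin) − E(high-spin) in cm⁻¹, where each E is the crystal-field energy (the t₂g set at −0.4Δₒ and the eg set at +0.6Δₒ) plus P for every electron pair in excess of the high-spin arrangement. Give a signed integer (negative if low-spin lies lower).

9210

In the high-spin limit (t₂g⁴ eg²) the orbital term is -0.4Δₒ = -5868 cm⁻¹, with no excess pairing.
Low-spin: t₂g⁶ eg⁰, orbital CFSE = -2.4Δₒ = -35208 cm⁻¹; plus 2 excess pairs × P = +38550 cm⁻¹; total 3342 cm⁻¹.
The difference is 3342 − (-5868) = 9210 cm⁻¹, so high-spin lies lower.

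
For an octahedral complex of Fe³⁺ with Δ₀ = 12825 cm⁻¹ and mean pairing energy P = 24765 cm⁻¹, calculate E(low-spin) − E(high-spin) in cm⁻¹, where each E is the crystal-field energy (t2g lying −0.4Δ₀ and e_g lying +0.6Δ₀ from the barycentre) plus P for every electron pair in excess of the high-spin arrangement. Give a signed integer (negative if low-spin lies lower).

23880

Fe is in group 8, so Fe³⁺ is d⁵ (8 − 3 = 5).
In the high-spin limit (t2g^3 e_g^2) the orbital term is 0.0Δ₀ = 0 cm⁻¹, with no excess pairing.
Low-spin: t2g^5 e_g^0, orbital CFSE = -2.0Δ₀ = -25650 cm⁻¹; plus 2 excess pairs × P = +49530 cm⁻¹; total 23880 cm⁻¹.
Thus E(LS) − E(HS) = 23880 cm⁻¹.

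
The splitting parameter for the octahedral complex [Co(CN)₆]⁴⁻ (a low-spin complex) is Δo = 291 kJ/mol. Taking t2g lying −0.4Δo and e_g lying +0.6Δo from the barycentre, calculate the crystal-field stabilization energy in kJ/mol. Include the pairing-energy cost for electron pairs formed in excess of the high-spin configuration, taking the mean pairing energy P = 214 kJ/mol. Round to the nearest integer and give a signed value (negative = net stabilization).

Each CN⁻ contributes -1; 6 × (-1) = -6. With overall charge -4, Co is in the +2 oxidation state.
Group 9 minus oxidation state +2 gives a d⁷ configuration for Co²⁺.
Configuration: t2g^6 e_g^1.
CFSE(orbital) = 6×(-0.4Δo) + 1×(0.6Δo) = -1.8Δo; with Δo = 291 kJ/mol that is -524 kJ/mol.
Relative to high-spin t2g^5 e_g^2 (2 paired), the low-spin configuration has 1 additional pair, contributing +1 × 214 = +214 kJ/mol.
Overall CFSE = -524 + 214 = -310 kJ/mol.

-310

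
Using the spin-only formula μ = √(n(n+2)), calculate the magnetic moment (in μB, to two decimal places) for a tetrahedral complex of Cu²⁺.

Cu sits in group 11; removing 2 electrons leaves Cu²⁺ with 11 − 2 = 9 d electrons.
Tetrahedral splitting is small, so the complex is high-spin.
Configuration: e⁴ t₂⁵ → 1 unpaired electron.
μ(spin-only) = √[1(1+2)] = √3 ≈ 1.73 μB.

1.73 μB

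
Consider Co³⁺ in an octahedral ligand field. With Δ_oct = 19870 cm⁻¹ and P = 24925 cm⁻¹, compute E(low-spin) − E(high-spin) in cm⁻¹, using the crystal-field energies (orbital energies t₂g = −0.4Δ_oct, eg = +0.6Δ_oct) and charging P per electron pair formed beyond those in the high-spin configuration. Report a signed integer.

Co is in group 9, so Co³⁺ is d⁶ (9 − 3 = 6).
In the high-spin limit (t₂g⁴ eg²) the orbital term is -0.4Δ_oct = -7948 cm⁻¹, with no excess pairing.
For low-spin the configuration is t₂g⁶ eg⁰: orbital energy -2.4 × 19870 = -47688 cm⁻¹, and 2 additional pairs relative to high-spin add 49850 cm⁻¹, giving 2162 cm⁻¹.
The difference is 2162 − (-7948) = 10110 cm⁻¹, so high-spin lies lower.

10110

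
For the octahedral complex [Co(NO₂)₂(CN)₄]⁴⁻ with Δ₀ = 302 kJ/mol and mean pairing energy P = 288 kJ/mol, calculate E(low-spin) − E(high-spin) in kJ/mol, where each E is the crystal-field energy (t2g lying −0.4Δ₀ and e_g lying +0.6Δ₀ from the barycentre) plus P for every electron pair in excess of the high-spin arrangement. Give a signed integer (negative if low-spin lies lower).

-14

Ligand charges: 2×(-1) from NO₂⁻ and 4×(-1) from CN⁻ sum to -6; with overall charge -4, Co is +2.
Co is in group 9, so Co²⁺ is d⁷ (9 − 2 = 7).
In the high-spin limit (t2g^5 e_g^2) the orbital term is -0.8Δ₀ = -242 kJ/mol, with no excess pairing.
Low-spin: t2g^6 e_g^1, orbital CFSE = -1.8Δ₀ = -544 kJ/mol; plus 1 excess pair × P = +288 kJ/mol; total -256 kJ/mol.
E(LS) − E(HS) = -256 − (-242) = -14 kJ/mol.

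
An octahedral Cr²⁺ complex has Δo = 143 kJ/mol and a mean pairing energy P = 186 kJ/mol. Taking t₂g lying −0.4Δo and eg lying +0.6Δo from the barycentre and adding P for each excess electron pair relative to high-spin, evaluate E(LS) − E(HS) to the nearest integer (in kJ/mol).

43

Cr²⁺: group 6, so d-count = 6 − 2 = 4.
High-spin d⁴ fills as t₂g³ eg¹ with CFSE 3(−0.4) + 1(+0.6) = -0.6Δo = -86 kJ/mol.
Low-spin t₂g⁴ eg⁰ gives -1.6Δo = -229 kJ/mol, but forming 1 extra pair costs 1P = 186 kJ/mol, so E(LS) = -229 + 186 = -43 kJ/mol.
The difference is -43 − (-86) = 43 kJ/mol, so high-spin lies lower.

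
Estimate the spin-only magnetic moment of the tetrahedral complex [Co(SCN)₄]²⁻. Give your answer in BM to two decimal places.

Each SCN⁻ contributes -1; 4 × (-1) = -4. With overall charge -2, Co is in the +2 oxidation state.
Co²⁺: group 9, so d-count = 9 − 2 = 7.
With tetrahedral geometry the complex is necessarily high-spin.
Configuration: e⁴ t₂³ → 3 unpaired electrons.
μ(spin-only) = √[3(3+2)] = √15 ≈ 3.87 BM.

3.87 BM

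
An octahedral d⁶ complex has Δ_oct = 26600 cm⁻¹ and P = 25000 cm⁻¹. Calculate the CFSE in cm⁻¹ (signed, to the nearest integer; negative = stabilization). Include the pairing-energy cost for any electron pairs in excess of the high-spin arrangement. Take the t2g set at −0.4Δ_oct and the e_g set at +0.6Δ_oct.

-13840

Since Δ_oct = 26600 cm⁻¹ > P = 25000 cm⁻¹, the complex adopts the low-spin configuration.
Configuration: t2g^6 e_g^0.
Orbital CFSE = -2.4Δ_oct = -2.4 × 26600 = -63840 cm⁻¹.
Excess pairs vs high-spin: 3 − 1 = 2; pairing cost = +50000 cm⁻¹.
Net CFSE = -63840 + 50000 = -13840 cm⁻¹.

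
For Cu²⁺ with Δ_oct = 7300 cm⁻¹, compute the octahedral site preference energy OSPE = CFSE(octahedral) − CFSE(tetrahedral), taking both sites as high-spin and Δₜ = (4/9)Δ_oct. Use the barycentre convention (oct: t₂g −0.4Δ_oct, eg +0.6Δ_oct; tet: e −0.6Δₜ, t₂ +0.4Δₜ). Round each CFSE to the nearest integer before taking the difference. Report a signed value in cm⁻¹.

Cu²⁺: group 11, so d-count = 11 − 2 = 9.
In an octahedral site d⁹ (HS) is t₂g⁶ eg³, giving CFSE(oct) = -0.6Δ_oct = -4380 cm⁻¹.
Tetrahedral e⁴ t₂⁵ gives -0.4Δₜ = -0.4 × (4/9) × 7300 = -1298 cm⁻¹.
OSPE = -4380 − (-1298) = -3082 cm⁻¹.

-3082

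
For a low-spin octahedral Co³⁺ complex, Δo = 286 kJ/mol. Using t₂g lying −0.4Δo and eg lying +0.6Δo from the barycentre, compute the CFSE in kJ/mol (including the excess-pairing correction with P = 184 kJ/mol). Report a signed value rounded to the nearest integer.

Co is in group 9, so Co³⁺ is d⁶ (9 − 3 = 6).
Electron filling gives t₂g⁶ eg⁰.
CFSE(orbital) = 6×(-0.4Δo) + 0×(0.6Δo) = -2.4Δo; with Δo = 286 kJ/mol that is -686 kJ/mol.
High-spin d⁶ would be t₂g⁴ eg² with 1 pair; low-spin has 3, so 2 excess pairs cost +2P = +368 kJ/mol.
Combining: -686 + 368 = -318 kJ/mol.

-318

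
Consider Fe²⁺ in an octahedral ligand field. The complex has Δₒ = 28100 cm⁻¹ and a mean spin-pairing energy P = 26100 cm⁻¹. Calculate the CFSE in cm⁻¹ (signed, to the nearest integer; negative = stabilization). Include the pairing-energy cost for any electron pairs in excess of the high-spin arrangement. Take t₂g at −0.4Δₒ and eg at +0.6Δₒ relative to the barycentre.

Fe sits in group 8; removing 2 electrons leaves Fe²⁺ with 8 − 2 = 6 d electrons.
Δₒ > P, so pairing is preferred: the ground state is low-spin.
That gives t₂g⁶ eg⁰.
Orbital CFSE = -2.4Δₒ = -2.4 × 28100 = -67440 cm⁻¹.
Excess pairs vs high-spin: 3 − 1 = 2; pairing cost = +52200 cm⁻¹.
Net CFSE = -67440 + 52200 = -15240 cm⁻¹.

-15240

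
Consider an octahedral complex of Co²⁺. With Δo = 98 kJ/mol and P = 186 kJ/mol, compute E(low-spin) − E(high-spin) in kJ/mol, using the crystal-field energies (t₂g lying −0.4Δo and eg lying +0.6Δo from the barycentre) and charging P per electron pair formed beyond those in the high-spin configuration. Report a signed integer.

88

Co is in group 9, so Co²⁺ is d⁷ (9 − 2 = 7).
High-spin d⁷ fills as t₂g⁵ eg² with CFSE 5(−0.4) + 2(+0.6) = -0.8Δo = -78 kJ/mol.
Low-spin: t₂g⁶ eg¹, orbital CFSE = -1.8Δo = -176 kJ/mol; plus 1 excess pair × P = +186 kJ/mol; total 10 kJ/mol.
The difference is 10 − (-78) = 88 kJ/mol, so high-spin lies lower.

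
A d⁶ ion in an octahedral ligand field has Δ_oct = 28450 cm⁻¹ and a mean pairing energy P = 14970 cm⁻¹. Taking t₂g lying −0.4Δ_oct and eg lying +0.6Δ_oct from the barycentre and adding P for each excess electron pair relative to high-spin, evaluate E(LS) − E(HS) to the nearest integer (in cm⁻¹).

In the high-spin limit (t₂g⁴ eg²) the orbital term is -0.4Δ_oct = -11380 cm⁻¹, with no excess pairing.
For low-spin the configuration is t₂g⁶ eg⁰: orbital energy -2.4 × 28450 = -68280 cm⁻¹, and 2 additional pairs relative to high-spin add 29940 cm⁻¹, giving -38340 cm⁻¹.
The difference is -38340 − (-11380) = -26960 cm⁻¹, so low-spin lies lower.

-26960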